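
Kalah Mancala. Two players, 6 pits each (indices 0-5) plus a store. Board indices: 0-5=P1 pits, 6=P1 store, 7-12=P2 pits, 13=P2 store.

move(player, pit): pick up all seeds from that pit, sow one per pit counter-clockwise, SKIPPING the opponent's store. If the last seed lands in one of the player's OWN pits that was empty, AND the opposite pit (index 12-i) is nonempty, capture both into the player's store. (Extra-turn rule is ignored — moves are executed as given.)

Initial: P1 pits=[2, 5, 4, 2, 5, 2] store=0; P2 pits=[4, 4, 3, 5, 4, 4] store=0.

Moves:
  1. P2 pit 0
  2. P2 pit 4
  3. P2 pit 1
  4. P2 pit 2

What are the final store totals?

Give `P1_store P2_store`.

Move 1: P2 pit0 -> P1=[2,5,4,2,5,2](0) P2=[0,5,4,6,5,4](0)
Move 2: P2 pit4 -> P1=[3,6,5,2,5,2](0) P2=[0,5,4,6,0,5](1)
Move 3: P2 pit1 -> P1=[3,6,5,2,5,2](0) P2=[0,0,5,7,1,6](2)
Move 4: P2 pit2 -> P1=[4,6,5,2,5,2](0) P2=[0,0,0,8,2,7](3)

Answer: 0 3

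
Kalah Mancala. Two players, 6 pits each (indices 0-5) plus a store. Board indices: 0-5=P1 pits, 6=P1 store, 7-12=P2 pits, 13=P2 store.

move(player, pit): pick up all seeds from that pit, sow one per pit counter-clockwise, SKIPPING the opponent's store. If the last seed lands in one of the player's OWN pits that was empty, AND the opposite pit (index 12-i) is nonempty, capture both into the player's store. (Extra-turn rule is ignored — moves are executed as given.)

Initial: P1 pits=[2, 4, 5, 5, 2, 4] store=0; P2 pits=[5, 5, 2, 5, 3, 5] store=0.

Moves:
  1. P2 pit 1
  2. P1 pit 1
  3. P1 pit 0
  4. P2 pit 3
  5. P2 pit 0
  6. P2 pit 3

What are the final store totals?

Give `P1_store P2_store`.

Answer: 0 2

Derivation:
Move 1: P2 pit1 -> P1=[2,4,5,5,2,4](0) P2=[5,0,3,6,4,6](1)
Move 2: P1 pit1 -> P1=[2,0,6,6,3,5](0) P2=[5,0,3,6,4,6](1)
Move 3: P1 pit0 -> P1=[0,1,7,6,3,5](0) P2=[5,0,3,6,4,6](1)
Move 4: P2 pit3 -> P1=[1,2,8,6,3,5](0) P2=[5,0,3,0,5,7](2)
Move 5: P2 pit0 -> P1=[1,2,8,6,3,5](0) P2=[0,1,4,1,6,8](2)
Move 6: P2 pit3 -> P1=[1,2,8,6,3,5](0) P2=[0,1,4,0,7,8](2)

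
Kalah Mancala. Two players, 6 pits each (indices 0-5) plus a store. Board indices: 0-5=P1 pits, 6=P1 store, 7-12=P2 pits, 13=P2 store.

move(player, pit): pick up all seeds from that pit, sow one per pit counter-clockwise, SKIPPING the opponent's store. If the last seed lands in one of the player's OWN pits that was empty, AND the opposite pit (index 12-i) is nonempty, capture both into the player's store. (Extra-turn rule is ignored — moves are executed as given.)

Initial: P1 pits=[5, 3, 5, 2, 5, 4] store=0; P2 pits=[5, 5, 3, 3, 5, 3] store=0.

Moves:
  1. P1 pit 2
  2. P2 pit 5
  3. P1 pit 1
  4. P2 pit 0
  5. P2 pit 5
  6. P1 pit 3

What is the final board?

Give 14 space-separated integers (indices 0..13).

Move 1: P1 pit2 -> P1=[5,3,0,3,6,5](1) P2=[6,5,3,3,5,3](0)
Move 2: P2 pit5 -> P1=[6,4,0,3,6,5](1) P2=[6,5,3,3,5,0](1)
Move 3: P1 pit1 -> P1=[6,0,1,4,7,6](1) P2=[6,5,3,3,5,0](1)
Move 4: P2 pit0 -> P1=[6,0,1,4,7,6](1) P2=[0,6,4,4,6,1](2)
Move 5: P2 pit5 -> P1=[6,0,1,4,7,6](1) P2=[0,6,4,4,6,0](3)
Move 6: P1 pit3 -> P1=[6,0,1,0,8,7](2) P2=[1,6,4,4,6,0](3)

Answer: 6 0 1 0 8 7 2 1 6 4 4 6 0 3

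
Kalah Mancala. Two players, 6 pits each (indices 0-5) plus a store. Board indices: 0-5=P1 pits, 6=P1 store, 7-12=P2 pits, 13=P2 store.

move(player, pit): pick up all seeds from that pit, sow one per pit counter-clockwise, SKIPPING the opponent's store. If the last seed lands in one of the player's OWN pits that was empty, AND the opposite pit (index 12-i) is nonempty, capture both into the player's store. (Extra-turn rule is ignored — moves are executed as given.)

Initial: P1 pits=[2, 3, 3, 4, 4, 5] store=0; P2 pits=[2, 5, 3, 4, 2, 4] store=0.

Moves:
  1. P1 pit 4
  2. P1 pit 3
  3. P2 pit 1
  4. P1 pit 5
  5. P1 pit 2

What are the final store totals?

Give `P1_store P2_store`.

Move 1: P1 pit4 -> P1=[2,3,3,4,0,6](1) P2=[3,6,3,4,2,4](0)
Move 2: P1 pit3 -> P1=[2,3,3,0,1,7](2) P2=[4,6,3,4,2,4](0)
Move 3: P2 pit1 -> P1=[3,3,3,0,1,7](2) P2=[4,0,4,5,3,5](1)
Move 4: P1 pit5 -> P1=[3,3,3,0,1,0](3) P2=[5,1,5,6,4,6](1)
Move 5: P1 pit2 -> P1=[3,3,0,1,2,0](9) P2=[0,1,5,6,4,6](1)

Answer: 9 1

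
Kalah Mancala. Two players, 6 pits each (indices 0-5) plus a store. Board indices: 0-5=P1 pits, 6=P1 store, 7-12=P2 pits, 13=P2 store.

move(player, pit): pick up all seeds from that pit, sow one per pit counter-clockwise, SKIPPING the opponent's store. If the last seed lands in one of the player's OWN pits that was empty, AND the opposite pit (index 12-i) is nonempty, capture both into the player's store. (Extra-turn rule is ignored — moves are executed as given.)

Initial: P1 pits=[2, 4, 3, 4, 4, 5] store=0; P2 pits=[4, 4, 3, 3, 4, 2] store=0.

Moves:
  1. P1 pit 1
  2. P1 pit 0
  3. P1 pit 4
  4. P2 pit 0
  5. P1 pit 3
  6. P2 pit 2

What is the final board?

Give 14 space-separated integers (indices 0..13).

Answer: 1 1 5 0 1 8 2 1 7 0 5 6 4 1

Derivation:
Move 1: P1 pit1 -> P1=[2,0,4,5,5,6](0) P2=[4,4,3,3,4,2](0)
Move 2: P1 pit0 -> P1=[0,1,5,5,5,6](0) P2=[4,4,3,3,4,2](0)
Move 3: P1 pit4 -> P1=[0,1,5,5,0,7](1) P2=[5,5,4,3,4,2](0)
Move 4: P2 pit0 -> P1=[0,1,5,5,0,7](1) P2=[0,6,5,4,5,3](0)
Move 5: P1 pit3 -> P1=[0,1,5,0,1,8](2) P2=[1,7,5,4,5,3](0)
Move 6: P2 pit2 -> P1=[1,1,5,0,1,8](2) P2=[1,7,0,5,6,4](1)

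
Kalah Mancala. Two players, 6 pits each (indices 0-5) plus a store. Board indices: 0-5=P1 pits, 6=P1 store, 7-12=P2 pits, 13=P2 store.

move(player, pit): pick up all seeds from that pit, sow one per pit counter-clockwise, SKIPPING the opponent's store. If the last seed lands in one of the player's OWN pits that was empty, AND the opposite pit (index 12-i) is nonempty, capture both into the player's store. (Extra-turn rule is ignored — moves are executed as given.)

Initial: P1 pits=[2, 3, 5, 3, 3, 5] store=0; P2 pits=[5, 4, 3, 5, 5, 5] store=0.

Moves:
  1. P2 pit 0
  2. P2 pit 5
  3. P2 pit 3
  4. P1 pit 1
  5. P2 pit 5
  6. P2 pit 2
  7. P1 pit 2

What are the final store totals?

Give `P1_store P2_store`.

Answer: 2 4

Derivation:
Move 1: P2 pit0 -> P1=[2,3,5,3,3,5](0) P2=[0,5,4,6,6,6](0)
Move 2: P2 pit5 -> P1=[3,4,6,4,4,5](0) P2=[0,5,4,6,6,0](1)
Move 3: P2 pit3 -> P1=[4,5,7,4,4,5](0) P2=[0,5,4,0,7,1](2)
Move 4: P1 pit1 -> P1=[4,0,8,5,5,6](1) P2=[0,5,4,0,7,1](2)
Move 5: P2 pit5 -> P1=[4,0,8,5,5,6](1) P2=[0,5,4,0,7,0](3)
Move 6: P2 pit2 -> P1=[4,0,8,5,5,6](1) P2=[0,5,0,1,8,1](4)
Move 7: P1 pit2 -> P1=[4,0,0,6,6,7](2) P2=[1,6,1,2,8,1](4)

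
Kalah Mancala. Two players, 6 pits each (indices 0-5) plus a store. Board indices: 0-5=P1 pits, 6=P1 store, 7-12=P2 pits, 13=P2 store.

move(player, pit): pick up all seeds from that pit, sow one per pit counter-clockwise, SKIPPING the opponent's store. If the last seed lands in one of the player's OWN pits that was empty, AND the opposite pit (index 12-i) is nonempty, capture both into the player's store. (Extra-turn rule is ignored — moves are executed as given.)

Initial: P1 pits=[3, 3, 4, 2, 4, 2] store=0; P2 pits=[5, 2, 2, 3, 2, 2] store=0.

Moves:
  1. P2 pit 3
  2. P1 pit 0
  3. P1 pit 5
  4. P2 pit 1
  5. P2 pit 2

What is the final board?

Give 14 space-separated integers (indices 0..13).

Move 1: P2 pit3 -> P1=[3,3,4,2,4,2](0) P2=[5,2,2,0,3,3](1)
Move 2: P1 pit0 -> P1=[0,4,5,3,4,2](0) P2=[5,2,2,0,3,3](1)
Move 3: P1 pit5 -> P1=[0,4,5,3,4,0](1) P2=[6,2,2,0,3,3](1)
Move 4: P2 pit1 -> P1=[0,4,0,3,4,0](1) P2=[6,0,3,0,3,3](7)
Move 5: P2 pit2 -> P1=[0,4,0,3,4,0](1) P2=[6,0,0,1,4,4](7)

Answer: 0 4 0 3 4 0 1 6 0 0 1 4 4 7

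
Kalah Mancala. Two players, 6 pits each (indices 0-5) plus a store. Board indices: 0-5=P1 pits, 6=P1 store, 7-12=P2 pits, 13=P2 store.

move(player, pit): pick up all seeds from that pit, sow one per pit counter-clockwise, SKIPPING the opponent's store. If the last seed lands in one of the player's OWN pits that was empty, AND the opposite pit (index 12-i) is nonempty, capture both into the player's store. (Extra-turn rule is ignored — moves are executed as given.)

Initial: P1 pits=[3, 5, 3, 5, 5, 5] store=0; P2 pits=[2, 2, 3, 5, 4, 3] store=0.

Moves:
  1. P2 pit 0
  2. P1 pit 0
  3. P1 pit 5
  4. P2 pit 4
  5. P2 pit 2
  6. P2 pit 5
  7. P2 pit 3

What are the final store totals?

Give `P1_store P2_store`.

Answer: 1 4

Derivation:
Move 1: P2 pit0 -> P1=[3,5,3,5,5,5](0) P2=[0,3,4,5,4,3](0)
Move 2: P1 pit0 -> P1=[0,6,4,6,5,5](0) P2=[0,3,4,5,4,3](0)
Move 3: P1 pit5 -> P1=[0,6,4,6,5,0](1) P2=[1,4,5,6,4,3](0)
Move 4: P2 pit4 -> P1=[1,7,4,6,5,0](1) P2=[1,4,5,6,0,4](1)
Move 5: P2 pit2 -> P1=[2,7,4,6,5,0](1) P2=[1,4,0,7,1,5](2)
Move 6: P2 pit5 -> P1=[3,8,5,7,5,0](1) P2=[1,4,0,7,1,0](3)
Move 7: P2 pit3 -> P1=[4,9,6,8,5,0](1) P2=[1,4,0,0,2,1](4)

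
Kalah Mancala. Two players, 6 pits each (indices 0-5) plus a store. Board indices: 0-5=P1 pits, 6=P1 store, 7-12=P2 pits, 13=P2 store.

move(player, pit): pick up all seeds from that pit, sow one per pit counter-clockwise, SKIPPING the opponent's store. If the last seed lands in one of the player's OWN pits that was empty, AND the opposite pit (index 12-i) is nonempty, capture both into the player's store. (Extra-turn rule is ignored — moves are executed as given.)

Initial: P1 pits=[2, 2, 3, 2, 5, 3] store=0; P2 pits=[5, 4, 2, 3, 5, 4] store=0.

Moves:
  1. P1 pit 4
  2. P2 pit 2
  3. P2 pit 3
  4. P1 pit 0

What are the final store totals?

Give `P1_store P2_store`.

Answer: 1 1

Derivation:
Move 1: P1 pit4 -> P1=[2,2,3,2,0,4](1) P2=[6,5,3,3,5,4](0)
Move 2: P2 pit2 -> P1=[2,2,3,2,0,4](1) P2=[6,5,0,4,6,5](0)
Move 3: P2 pit3 -> P1=[3,2,3,2,0,4](1) P2=[6,5,0,0,7,6](1)
Move 4: P1 pit0 -> P1=[0,3,4,3,0,4](1) P2=[6,5,0,0,7,6](1)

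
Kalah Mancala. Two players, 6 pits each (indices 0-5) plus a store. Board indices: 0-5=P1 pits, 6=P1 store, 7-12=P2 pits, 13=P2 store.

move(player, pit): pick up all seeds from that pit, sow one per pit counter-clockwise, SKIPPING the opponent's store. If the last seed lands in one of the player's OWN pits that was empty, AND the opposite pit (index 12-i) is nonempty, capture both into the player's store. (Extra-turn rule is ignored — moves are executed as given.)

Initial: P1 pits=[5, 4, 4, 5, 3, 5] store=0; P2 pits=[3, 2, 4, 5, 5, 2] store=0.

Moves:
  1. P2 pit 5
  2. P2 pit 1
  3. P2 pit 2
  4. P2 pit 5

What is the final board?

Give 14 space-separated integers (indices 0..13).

Answer: 7 4 4 5 3 5 0 3 0 0 7 6 0 3

Derivation:
Move 1: P2 pit5 -> P1=[6,4,4,5,3,5](0) P2=[3,2,4,5,5,0](1)
Move 2: P2 pit1 -> P1=[6,4,4,5,3,5](0) P2=[3,0,5,6,5,0](1)
Move 3: P2 pit2 -> P1=[7,4,4,5,3,5](0) P2=[3,0,0,7,6,1](2)
Move 4: P2 pit5 -> P1=[7,4,4,5,3,5](0) P2=[3,0,0,7,6,0](3)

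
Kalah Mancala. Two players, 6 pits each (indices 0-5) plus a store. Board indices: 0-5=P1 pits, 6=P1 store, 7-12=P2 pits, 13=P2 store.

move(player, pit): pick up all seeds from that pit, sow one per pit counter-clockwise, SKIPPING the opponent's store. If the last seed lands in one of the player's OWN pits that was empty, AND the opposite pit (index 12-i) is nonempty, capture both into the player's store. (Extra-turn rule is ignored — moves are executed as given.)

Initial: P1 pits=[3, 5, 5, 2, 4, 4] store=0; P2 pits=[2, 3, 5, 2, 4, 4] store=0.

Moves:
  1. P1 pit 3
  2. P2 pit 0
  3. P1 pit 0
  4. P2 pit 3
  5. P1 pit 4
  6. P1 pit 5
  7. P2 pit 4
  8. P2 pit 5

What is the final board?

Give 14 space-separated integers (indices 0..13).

Answer: 2 8 8 2 1 0 9 2 6 2 1 0 0 2

Derivation:
Move 1: P1 pit3 -> P1=[3,5,5,0,5,5](0) P2=[2,3,5,2,4,4](0)
Move 2: P2 pit0 -> P1=[3,5,5,0,5,5](0) P2=[0,4,6,2,4,4](0)
Move 3: P1 pit0 -> P1=[0,6,6,0,5,5](7) P2=[0,4,0,2,4,4](0)
Move 4: P2 pit3 -> P1=[0,6,6,0,5,5](7) P2=[0,4,0,0,5,5](0)
Move 5: P1 pit4 -> P1=[0,6,6,0,0,6](8) P2=[1,5,1,0,5,5](0)
Move 6: P1 pit5 -> P1=[0,6,6,0,0,0](9) P2=[2,6,2,1,6,5](0)
Move 7: P2 pit4 -> P1=[1,7,7,1,0,0](9) P2=[2,6,2,1,0,6](1)
Move 8: P2 pit5 -> P1=[2,8,8,2,1,0](9) P2=[2,6,2,1,0,0](2)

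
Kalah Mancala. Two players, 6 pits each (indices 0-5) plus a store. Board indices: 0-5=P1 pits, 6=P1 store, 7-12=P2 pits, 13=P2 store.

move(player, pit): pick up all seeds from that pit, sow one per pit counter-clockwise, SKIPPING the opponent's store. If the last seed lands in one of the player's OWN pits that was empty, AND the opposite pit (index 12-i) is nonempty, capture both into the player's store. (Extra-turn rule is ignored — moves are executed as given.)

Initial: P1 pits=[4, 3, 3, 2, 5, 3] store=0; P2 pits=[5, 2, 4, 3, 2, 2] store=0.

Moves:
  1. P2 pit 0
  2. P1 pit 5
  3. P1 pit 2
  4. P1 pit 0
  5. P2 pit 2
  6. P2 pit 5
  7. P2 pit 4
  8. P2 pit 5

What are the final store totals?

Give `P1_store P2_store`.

Move 1: P2 pit0 -> P1=[4,3,3,2,5,3](0) P2=[0,3,5,4,3,3](0)
Move 2: P1 pit5 -> P1=[4,3,3,2,5,0](1) P2=[1,4,5,4,3,3](0)
Move 3: P1 pit2 -> P1=[4,3,0,3,6,0](3) P2=[0,4,5,4,3,3](0)
Move 4: P1 pit0 -> P1=[0,4,1,4,7,0](3) P2=[0,4,5,4,3,3](0)
Move 5: P2 pit2 -> P1=[1,4,1,4,7,0](3) P2=[0,4,0,5,4,4](1)
Move 6: P2 pit5 -> P1=[2,5,2,4,7,0](3) P2=[0,4,0,5,4,0](2)
Move 7: P2 pit4 -> P1=[3,6,2,4,7,0](3) P2=[0,4,0,5,0,1](3)
Move 8: P2 pit5 -> P1=[3,6,2,4,7,0](3) P2=[0,4,0,5,0,0](4)

Answer: 3 4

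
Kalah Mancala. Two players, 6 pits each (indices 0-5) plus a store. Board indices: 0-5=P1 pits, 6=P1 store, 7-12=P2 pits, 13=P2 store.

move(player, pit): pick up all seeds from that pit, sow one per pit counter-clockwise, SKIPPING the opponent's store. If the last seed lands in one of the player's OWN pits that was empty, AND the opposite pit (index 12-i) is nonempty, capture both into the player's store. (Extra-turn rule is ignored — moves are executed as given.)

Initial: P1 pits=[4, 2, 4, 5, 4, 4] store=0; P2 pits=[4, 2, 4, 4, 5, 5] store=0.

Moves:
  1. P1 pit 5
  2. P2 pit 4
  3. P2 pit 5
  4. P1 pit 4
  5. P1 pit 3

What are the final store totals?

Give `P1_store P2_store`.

Answer: 3 2

Derivation:
Move 1: P1 pit5 -> P1=[4,2,4,5,4,0](1) P2=[5,3,5,4,5,5](0)
Move 2: P2 pit4 -> P1=[5,3,5,5,4,0](1) P2=[5,3,5,4,0,6](1)
Move 3: P2 pit5 -> P1=[6,4,6,6,5,0](1) P2=[5,3,5,4,0,0](2)
Move 4: P1 pit4 -> P1=[6,4,6,6,0,1](2) P2=[6,4,6,4,0,0](2)
Move 5: P1 pit3 -> P1=[6,4,6,0,1,2](3) P2=[7,5,7,4,0,0](2)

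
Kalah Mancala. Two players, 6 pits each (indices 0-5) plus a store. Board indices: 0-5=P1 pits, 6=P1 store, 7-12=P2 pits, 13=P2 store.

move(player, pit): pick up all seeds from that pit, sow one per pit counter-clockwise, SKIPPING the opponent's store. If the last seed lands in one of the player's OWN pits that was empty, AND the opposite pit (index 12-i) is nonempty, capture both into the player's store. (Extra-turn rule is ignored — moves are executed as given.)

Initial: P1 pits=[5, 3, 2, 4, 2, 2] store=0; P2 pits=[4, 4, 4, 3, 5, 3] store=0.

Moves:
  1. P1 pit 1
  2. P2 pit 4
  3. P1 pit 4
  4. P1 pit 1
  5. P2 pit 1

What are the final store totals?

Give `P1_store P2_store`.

Move 1: P1 pit1 -> P1=[5,0,3,5,3,2](0) P2=[4,4,4,3,5,3](0)
Move 2: P2 pit4 -> P1=[6,1,4,5,3,2](0) P2=[4,4,4,3,0,4](1)
Move 3: P1 pit4 -> P1=[6,1,4,5,0,3](1) P2=[5,4,4,3,0,4](1)
Move 4: P1 pit1 -> P1=[6,0,5,5,0,3](1) P2=[5,4,4,3,0,4](1)
Move 5: P2 pit1 -> P1=[6,0,5,5,0,3](1) P2=[5,0,5,4,1,5](1)

Answer: 1 1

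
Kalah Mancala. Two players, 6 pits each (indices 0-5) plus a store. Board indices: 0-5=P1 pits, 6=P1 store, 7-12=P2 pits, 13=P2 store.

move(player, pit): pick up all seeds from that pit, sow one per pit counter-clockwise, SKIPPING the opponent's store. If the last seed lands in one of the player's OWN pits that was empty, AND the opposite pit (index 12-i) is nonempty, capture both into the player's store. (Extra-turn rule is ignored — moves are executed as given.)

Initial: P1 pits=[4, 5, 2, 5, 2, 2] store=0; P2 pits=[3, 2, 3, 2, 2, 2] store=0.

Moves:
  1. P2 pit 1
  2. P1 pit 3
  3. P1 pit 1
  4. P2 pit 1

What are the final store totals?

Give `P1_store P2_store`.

Answer: 2 0

Derivation:
Move 1: P2 pit1 -> P1=[4,5,2,5,2,2](0) P2=[3,0,4,3,2,2](0)
Move 2: P1 pit3 -> P1=[4,5,2,0,3,3](1) P2=[4,1,4,3,2,2](0)
Move 3: P1 pit1 -> P1=[4,0,3,1,4,4](2) P2=[4,1,4,3,2,2](0)
Move 4: P2 pit1 -> P1=[4,0,3,1,4,4](2) P2=[4,0,5,3,2,2](0)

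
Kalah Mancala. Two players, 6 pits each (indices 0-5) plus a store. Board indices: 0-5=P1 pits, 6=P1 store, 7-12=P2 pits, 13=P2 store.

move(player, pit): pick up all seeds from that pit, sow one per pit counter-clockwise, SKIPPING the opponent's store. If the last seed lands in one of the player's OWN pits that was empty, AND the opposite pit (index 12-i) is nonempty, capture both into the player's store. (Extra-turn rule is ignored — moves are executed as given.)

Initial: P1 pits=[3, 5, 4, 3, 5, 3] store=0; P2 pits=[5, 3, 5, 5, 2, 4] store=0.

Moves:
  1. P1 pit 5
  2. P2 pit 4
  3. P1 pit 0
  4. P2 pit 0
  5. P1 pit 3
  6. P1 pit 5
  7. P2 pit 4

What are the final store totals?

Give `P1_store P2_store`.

Answer: 3 2

Derivation:
Move 1: P1 pit5 -> P1=[3,5,4,3,5,0](1) P2=[6,4,5,5,2,4](0)
Move 2: P2 pit4 -> P1=[3,5,4,3,5,0](1) P2=[6,4,5,5,0,5](1)
Move 3: P1 pit0 -> P1=[0,6,5,4,5,0](1) P2=[6,4,5,5,0,5](1)
Move 4: P2 pit0 -> P1=[0,6,5,4,5,0](1) P2=[0,5,6,6,1,6](2)
Move 5: P1 pit3 -> P1=[0,6,5,0,6,1](2) P2=[1,5,6,6,1,6](2)
Move 6: P1 pit5 -> P1=[0,6,5,0,6,0](3) P2=[1,5,6,6,1,6](2)
Move 7: P2 pit4 -> P1=[0,6,5,0,6,0](3) P2=[1,5,6,6,0,7](2)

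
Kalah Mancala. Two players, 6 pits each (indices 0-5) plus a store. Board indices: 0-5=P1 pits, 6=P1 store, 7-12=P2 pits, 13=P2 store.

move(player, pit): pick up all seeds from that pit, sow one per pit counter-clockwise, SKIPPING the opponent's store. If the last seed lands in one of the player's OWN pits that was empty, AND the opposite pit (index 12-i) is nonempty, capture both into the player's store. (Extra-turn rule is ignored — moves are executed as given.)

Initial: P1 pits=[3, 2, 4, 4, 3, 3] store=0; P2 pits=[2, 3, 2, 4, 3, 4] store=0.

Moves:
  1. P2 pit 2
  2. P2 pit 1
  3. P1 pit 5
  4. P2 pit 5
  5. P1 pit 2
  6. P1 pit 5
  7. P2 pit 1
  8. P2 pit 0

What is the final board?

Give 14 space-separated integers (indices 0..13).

Answer: 4 3 0 5 4 0 3 0 1 3 7 6 0 1

Derivation:
Move 1: P2 pit2 -> P1=[3,2,4,4,3,3](0) P2=[2,3,0,5,4,4](0)
Move 2: P2 pit1 -> P1=[3,2,4,4,3,3](0) P2=[2,0,1,6,5,4](0)
Move 3: P1 pit5 -> P1=[3,2,4,4,3,0](1) P2=[3,1,1,6,5,4](0)
Move 4: P2 pit5 -> P1=[4,3,5,4,3,0](1) P2=[3,1,1,6,5,0](1)
Move 5: P1 pit2 -> P1=[4,3,0,5,4,1](2) P2=[4,1,1,6,5,0](1)
Move 6: P1 pit5 -> P1=[4,3,0,5,4,0](3) P2=[4,1,1,6,5,0](1)
Move 7: P2 pit1 -> P1=[4,3,0,5,4,0](3) P2=[4,0,2,6,5,0](1)
Move 8: P2 pit0 -> P1=[4,3,0,5,4,0](3) P2=[0,1,3,7,6,0](1)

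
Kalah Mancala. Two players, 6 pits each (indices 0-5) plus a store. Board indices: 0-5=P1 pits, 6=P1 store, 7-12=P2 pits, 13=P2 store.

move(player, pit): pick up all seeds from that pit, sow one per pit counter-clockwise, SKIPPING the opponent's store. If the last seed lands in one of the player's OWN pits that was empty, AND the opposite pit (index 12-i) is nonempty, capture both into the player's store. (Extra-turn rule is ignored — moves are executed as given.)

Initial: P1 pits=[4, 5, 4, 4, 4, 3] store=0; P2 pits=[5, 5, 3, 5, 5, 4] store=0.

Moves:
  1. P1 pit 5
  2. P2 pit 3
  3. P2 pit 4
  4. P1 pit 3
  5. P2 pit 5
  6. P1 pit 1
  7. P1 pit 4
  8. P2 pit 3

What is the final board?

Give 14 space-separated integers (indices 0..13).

Move 1: P1 pit5 -> P1=[4,5,4,4,4,0](1) P2=[6,6,3,5,5,4](0)
Move 2: P2 pit3 -> P1=[5,6,4,4,4,0](1) P2=[6,6,3,0,6,5](1)
Move 3: P2 pit4 -> P1=[6,7,5,5,4,0](1) P2=[6,6,3,0,0,6](2)
Move 4: P1 pit3 -> P1=[6,7,5,0,5,1](2) P2=[7,7,3,0,0,6](2)
Move 5: P2 pit5 -> P1=[7,8,6,1,6,1](2) P2=[7,7,3,0,0,0](3)
Move 6: P1 pit1 -> P1=[7,0,7,2,7,2](3) P2=[8,8,4,0,0,0](3)
Move 7: P1 pit4 -> P1=[7,0,7,2,0,3](4) P2=[9,9,5,1,1,0](3)
Move 8: P2 pit3 -> P1=[7,0,7,2,0,3](4) P2=[9,9,5,0,2,0](3)

Answer: 7 0 7 2 0 3 4 9 9 5 0 2 0 3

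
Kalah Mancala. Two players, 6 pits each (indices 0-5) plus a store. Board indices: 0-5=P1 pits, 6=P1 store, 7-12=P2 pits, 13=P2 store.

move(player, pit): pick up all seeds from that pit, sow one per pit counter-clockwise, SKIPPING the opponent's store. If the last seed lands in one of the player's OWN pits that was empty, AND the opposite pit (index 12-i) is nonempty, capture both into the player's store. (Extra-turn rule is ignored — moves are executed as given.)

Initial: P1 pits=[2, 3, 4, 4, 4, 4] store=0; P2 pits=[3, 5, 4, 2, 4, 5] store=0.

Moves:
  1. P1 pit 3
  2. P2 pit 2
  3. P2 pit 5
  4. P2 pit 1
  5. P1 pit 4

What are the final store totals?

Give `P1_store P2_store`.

Move 1: P1 pit3 -> P1=[2,3,4,0,5,5](1) P2=[4,5,4,2,4,5](0)
Move 2: P2 pit2 -> P1=[2,3,4,0,5,5](1) P2=[4,5,0,3,5,6](1)
Move 3: P2 pit5 -> P1=[3,4,5,1,6,5](1) P2=[4,5,0,3,5,0](2)
Move 4: P2 pit1 -> P1=[3,4,5,1,6,5](1) P2=[4,0,1,4,6,1](3)
Move 5: P1 pit4 -> P1=[3,4,5,1,0,6](2) P2=[5,1,2,5,6,1](3)

Answer: 2 3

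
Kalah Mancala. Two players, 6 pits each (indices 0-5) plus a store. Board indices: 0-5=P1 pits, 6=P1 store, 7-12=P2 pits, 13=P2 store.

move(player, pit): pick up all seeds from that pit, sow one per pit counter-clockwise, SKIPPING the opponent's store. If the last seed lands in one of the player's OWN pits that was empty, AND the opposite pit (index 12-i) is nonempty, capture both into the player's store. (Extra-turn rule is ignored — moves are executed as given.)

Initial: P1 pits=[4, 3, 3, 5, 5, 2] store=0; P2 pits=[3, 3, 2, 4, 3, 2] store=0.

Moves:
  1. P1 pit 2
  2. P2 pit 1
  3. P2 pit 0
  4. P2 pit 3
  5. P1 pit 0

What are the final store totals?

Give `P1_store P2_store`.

Answer: 0 1

Derivation:
Move 1: P1 pit2 -> P1=[4,3,0,6,6,3](0) P2=[3,3,2,4,3,2](0)
Move 2: P2 pit1 -> P1=[4,3,0,6,6,3](0) P2=[3,0,3,5,4,2](0)
Move 3: P2 pit0 -> P1=[4,3,0,6,6,3](0) P2=[0,1,4,6,4,2](0)
Move 4: P2 pit3 -> P1=[5,4,1,6,6,3](0) P2=[0,1,4,0,5,3](1)
Move 5: P1 pit0 -> P1=[0,5,2,7,7,4](0) P2=[0,1,4,0,5,3](1)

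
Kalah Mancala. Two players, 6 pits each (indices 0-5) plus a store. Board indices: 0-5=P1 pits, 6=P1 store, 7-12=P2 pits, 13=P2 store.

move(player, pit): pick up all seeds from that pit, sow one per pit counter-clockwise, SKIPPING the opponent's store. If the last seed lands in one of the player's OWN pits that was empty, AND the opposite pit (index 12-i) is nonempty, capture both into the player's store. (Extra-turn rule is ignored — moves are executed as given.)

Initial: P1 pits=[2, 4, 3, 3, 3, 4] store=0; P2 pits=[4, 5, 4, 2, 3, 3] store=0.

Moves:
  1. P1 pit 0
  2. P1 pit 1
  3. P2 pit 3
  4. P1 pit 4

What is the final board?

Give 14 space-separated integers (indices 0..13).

Move 1: P1 pit0 -> P1=[0,5,4,3,3,4](0) P2=[4,5,4,2,3,3](0)
Move 2: P1 pit1 -> P1=[0,0,5,4,4,5](1) P2=[4,5,4,2,3,3](0)
Move 3: P2 pit3 -> P1=[0,0,5,4,4,5](1) P2=[4,5,4,0,4,4](0)
Move 4: P1 pit4 -> P1=[0,0,5,4,0,6](2) P2=[5,6,4,0,4,4](0)

Answer: 0 0 5 4 0 6 2 5 6 4 0 4 4 0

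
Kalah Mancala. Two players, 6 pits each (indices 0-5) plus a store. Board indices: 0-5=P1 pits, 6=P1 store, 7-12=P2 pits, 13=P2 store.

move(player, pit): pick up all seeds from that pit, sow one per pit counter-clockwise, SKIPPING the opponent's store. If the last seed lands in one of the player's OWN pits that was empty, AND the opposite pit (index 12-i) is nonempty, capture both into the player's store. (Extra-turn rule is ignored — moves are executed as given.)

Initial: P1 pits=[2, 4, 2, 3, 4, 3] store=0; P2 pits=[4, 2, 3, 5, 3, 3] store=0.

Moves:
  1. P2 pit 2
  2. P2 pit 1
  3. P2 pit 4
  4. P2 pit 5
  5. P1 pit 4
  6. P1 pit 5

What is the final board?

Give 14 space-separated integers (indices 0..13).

Answer: 4 6 3 4 0 0 2 6 2 2 7 0 0 2

Derivation:
Move 1: P2 pit2 -> P1=[2,4,2,3,4,3](0) P2=[4,2,0,6,4,4](0)
Move 2: P2 pit1 -> P1=[2,4,2,3,4,3](0) P2=[4,0,1,7,4,4](0)
Move 3: P2 pit4 -> P1=[3,5,2,3,4,3](0) P2=[4,0,1,7,0,5](1)
Move 4: P2 pit5 -> P1=[4,6,3,4,4,3](0) P2=[4,0,1,7,0,0](2)
Move 5: P1 pit4 -> P1=[4,6,3,4,0,4](1) P2=[5,1,1,7,0,0](2)
Move 6: P1 pit5 -> P1=[4,6,3,4,0,0](2) P2=[6,2,2,7,0,0](2)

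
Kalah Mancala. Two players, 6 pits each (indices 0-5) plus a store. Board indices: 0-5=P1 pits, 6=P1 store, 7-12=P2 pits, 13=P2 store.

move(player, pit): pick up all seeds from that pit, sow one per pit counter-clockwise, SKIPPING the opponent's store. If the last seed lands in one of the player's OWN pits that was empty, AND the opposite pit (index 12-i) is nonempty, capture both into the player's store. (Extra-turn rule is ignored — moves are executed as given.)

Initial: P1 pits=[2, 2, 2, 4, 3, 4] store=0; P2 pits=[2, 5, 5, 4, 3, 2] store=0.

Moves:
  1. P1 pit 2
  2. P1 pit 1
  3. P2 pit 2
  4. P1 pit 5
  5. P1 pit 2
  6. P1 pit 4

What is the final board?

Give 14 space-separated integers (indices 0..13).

Move 1: P1 pit2 -> P1=[2,2,0,5,4,4](0) P2=[2,5,5,4,3,2](0)
Move 2: P1 pit1 -> P1=[2,0,1,6,4,4](0) P2=[2,5,5,4,3,2](0)
Move 3: P2 pit2 -> P1=[3,0,1,6,4,4](0) P2=[2,5,0,5,4,3](1)
Move 4: P1 pit5 -> P1=[3,0,1,6,4,0](1) P2=[3,6,1,5,4,3](1)
Move 5: P1 pit2 -> P1=[3,0,0,7,4,0](1) P2=[3,6,1,5,4,3](1)
Move 6: P1 pit4 -> P1=[3,0,0,7,0,1](2) P2=[4,7,1,5,4,3](1)

Answer: 3 0 0 7 0 1 2 4 7 1 5 4 3 1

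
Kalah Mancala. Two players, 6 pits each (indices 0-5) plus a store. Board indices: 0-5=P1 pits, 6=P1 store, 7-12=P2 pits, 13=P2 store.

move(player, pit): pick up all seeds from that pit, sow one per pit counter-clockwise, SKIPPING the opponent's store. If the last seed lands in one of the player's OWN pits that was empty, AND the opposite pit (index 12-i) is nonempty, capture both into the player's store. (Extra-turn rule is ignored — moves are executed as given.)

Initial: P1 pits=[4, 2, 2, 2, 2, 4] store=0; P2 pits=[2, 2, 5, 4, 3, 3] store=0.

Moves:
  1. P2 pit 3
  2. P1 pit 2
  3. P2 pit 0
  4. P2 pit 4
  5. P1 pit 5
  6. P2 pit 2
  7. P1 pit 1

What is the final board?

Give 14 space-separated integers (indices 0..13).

Answer: 7 0 2 4 4 0 3 0 4 0 1 1 6 3

Derivation:
Move 1: P2 pit3 -> P1=[5,2,2,2,2,4](0) P2=[2,2,5,0,4,4](1)
Move 2: P1 pit2 -> P1=[5,2,0,3,3,4](0) P2=[2,2,5,0,4,4](1)
Move 3: P2 pit0 -> P1=[5,2,0,3,3,4](0) P2=[0,3,6,0,4,4](1)
Move 4: P2 pit4 -> P1=[6,3,0,3,3,4](0) P2=[0,3,6,0,0,5](2)
Move 5: P1 pit5 -> P1=[6,3,0,3,3,0](1) P2=[1,4,7,0,0,5](2)
Move 6: P2 pit2 -> P1=[7,4,1,3,3,0](1) P2=[1,4,0,1,1,6](3)
Move 7: P1 pit1 -> P1=[7,0,2,4,4,0](3) P2=[0,4,0,1,1,6](3)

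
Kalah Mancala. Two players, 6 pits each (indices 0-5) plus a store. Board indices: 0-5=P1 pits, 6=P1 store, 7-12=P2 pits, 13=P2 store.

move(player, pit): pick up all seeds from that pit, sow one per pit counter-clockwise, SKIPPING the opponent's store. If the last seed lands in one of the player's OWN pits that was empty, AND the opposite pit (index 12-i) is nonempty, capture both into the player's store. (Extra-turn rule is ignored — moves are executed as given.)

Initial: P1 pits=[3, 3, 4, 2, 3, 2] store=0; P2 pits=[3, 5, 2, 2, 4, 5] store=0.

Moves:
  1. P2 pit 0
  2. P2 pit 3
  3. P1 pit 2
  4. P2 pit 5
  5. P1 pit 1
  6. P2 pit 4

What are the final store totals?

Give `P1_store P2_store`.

Move 1: P2 pit0 -> P1=[3,3,4,2,3,2](0) P2=[0,6,3,3,4,5](0)
Move 2: P2 pit3 -> P1=[3,3,4,2,3,2](0) P2=[0,6,3,0,5,6](1)
Move 3: P1 pit2 -> P1=[3,3,0,3,4,3](1) P2=[0,6,3,0,5,6](1)
Move 4: P2 pit5 -> P1=[4,4,1,4,5,3](1) P2=[0,6,3,0,5,0](2)
Move 5: P1 pit1 -> P1=[4,0,2,5,6,4](1) P2=[0,6,3,0,5,0](2)
Move 6: P2 pit4 -> P1=[5,1,3,5,6,4](1) P2=[0,6,3,0,0,1](3)

Answer: 1 3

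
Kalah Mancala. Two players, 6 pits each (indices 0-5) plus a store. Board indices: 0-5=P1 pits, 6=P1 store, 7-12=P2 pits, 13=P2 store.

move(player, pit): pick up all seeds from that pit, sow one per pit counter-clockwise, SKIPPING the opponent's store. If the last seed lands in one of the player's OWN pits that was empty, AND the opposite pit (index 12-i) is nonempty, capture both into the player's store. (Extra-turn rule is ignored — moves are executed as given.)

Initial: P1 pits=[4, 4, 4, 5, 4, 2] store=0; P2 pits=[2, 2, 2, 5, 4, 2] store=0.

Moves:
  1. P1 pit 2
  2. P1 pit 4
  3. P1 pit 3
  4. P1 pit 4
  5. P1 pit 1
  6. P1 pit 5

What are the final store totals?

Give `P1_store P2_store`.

Answer: 4 0

Derivation:
Move 1: P1 pit2 -> P1=[4,4,0,6,5,3](1) P2=[2,2,2,5,4,2](0)
Move 2: P1 pit4 -> P1=[4,4,0,6,0,4](2) P2=[3,3,3,5,4,2](0)
Move 3: P1 pit3 -> P1=[4,4,0,0,1,5](3) P2=[4,4,4,5,4,2](0)
Move 4: P1 pit4 -> P1=[4,4,0,0,0,6](3) P2=[4,4,4,5,4,2](0)
Move 5: P1 pit1 -> P1=[4,0,1,1,1,7](3) P2=[4,4,4,5,4,2](0)
Move 6: P1 pit5 -> P1=[4,0,1,1,1,0](4) P2=[5,5,5,6,5,3](0)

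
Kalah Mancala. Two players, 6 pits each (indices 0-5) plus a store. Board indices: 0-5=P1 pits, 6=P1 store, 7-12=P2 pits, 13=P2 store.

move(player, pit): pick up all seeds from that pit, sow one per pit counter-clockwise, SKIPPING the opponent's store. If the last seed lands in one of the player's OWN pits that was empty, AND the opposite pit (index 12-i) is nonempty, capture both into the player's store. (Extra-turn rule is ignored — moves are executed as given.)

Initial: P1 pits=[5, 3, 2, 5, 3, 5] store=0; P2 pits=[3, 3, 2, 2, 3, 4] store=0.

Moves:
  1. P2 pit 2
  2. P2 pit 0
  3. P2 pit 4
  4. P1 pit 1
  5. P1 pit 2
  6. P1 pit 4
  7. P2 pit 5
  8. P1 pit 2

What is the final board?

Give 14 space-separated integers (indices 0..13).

Move 1: P2 pit2 -> P1=[5,3,2,5,3,5](0) P2=[3,3,0,3,4,4](0)
Move 2: P2 pit0 -> P1=[5,3,2,5,3,5](0) P2=[0,4,1,4,4,4](0)
Move 3: P2 pit4 -> P1=[6,4,2,5,3,5](0) P2=[0,4,1,4,0,5](1)
Move 4: P1 pit1 -> P1=[6,0,3,6,4,6](0) P2=[0,4,1,4,0,5](1)
Move 5: P1 pit2 -> P1=[6,0,0,7,5,7](0) P2=[0,4,1,4,0,5](1)
Move 6: P1 pit4 -> P1=[6,0,0,7,0,8](1) P2=[1,5,2,4,0,5](1)
Move 7: P2 pit5 -> P1=[7,1,1,8,0,8](1) P2=[1,5,2,4,0,0](2)
Move 8: P1 pit2 -> P1=[7,1,0,9,0,8](1) P2=[1,5,2,4,0,0](2)

Answer: 7 1 0 9 0 8 1 1 5 2 4 0 0 2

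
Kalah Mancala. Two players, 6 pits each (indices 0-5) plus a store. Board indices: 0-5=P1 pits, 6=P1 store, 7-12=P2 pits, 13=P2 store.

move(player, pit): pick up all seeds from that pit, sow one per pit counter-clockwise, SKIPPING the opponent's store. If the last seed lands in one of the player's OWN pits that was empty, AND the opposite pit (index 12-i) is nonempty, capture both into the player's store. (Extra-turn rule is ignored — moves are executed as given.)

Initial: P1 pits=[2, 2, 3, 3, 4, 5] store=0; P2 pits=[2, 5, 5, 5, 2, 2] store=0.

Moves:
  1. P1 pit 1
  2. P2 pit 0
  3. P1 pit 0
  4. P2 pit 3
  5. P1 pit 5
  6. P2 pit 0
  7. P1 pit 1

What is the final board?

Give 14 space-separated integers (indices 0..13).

Answer: 1 0 6 5 4 0 1 0 8 7 1 3 3 1

Derivation:
Move 1: P1 pit1 -> P1=[2,0,4,4,4,5](0) P2=[2,5,5,5,2,2](0)
Move 2: P2 pit0 -> P1=[2,0,4,4,4,5](0) P2=[0,6,6,5,2,2](0)
Move 3: P1 pit0 -> P1=[0,1,5,4,4,5](0) P2=[0,6,6,5,2,2](0)
Move 4: P2 pit3 -> P1=[1,2,5,4,4,5](0) P2=[0,6,6,0,3,3](1)
Move 5: P1 pit5 -> P1=[1,2,5,4,4,0](1) P2=[1,7,7,1,3,3](1)
Move 6: P2 pit0 -> P1=[1,2,5,4,4,0](1) P2=[0,8,7,1,3,3](1)
Move 7: P1 pit1 -> P1=[1,0,6,5,4,0](1) P2=[0,8,7,1,3,3](1)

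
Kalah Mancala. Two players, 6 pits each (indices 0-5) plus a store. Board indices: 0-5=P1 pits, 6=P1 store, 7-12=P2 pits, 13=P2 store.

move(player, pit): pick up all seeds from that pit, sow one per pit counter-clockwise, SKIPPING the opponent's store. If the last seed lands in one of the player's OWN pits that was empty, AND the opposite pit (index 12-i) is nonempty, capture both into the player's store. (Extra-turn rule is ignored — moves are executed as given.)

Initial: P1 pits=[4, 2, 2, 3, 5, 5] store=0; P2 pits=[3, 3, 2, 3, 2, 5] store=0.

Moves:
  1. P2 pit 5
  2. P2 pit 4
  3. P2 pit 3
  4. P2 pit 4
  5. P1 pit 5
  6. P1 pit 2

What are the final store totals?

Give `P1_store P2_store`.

Answer: 6 3

Derivation:
Move 1: P2 pit5 -> P1=[5,3,3,4,5,5](0) P2=[3,3,2,3,2,0](1)
Move 2: P2 pit4 -> P1=[5,3,3,4,5,5](0) P2=[3,3,2,3,0,1](2)
Move 3: P2 pit3 -> P1=[5,3,3,4,5,5](0) P2=[3,3,2,0,1,2](3)
Move 4: P2 pit4 -> P1=[5,3,3,4,5,5](0) P2=[3,3,2,0,0,3](3)
Move 5: P1 pit5 -> P1=[5,3,3,4,5,0](1) P2=[4,4,3,1,0,3](3)
Move 6: P1 pit2 -> P1=[5,3,0,5,6,0](6) P2=[0,4,3,1,0,3](3)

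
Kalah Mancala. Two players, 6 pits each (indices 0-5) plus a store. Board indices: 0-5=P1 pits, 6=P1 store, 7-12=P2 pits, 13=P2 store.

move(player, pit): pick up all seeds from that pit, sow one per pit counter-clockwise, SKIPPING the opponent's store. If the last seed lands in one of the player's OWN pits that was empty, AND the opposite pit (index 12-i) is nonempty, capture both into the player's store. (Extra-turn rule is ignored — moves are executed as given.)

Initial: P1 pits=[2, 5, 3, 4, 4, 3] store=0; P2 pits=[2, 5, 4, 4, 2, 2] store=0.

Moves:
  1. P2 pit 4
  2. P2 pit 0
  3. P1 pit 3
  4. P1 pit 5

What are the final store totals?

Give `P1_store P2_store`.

Move 1: P2 pit4 -> P1=[2,5,3,4,4,3](0) P2=[2,5,4,4,0,3](1)
Move 2: P2 pit0 -> P1=[2,5,3,4,4,3](0) P2=[0,6,5,4,0,3](1)
Move 3: P1 pit3 -> P1=[2,5,3,0,5,4](1) P2=[1,6,5,4,0,3](1)
Move 4: P1 pit5 -> P1=[2,5,3,0,5,0](2) P2=[2,7,6,4,0,3](1)

Answer: 2 1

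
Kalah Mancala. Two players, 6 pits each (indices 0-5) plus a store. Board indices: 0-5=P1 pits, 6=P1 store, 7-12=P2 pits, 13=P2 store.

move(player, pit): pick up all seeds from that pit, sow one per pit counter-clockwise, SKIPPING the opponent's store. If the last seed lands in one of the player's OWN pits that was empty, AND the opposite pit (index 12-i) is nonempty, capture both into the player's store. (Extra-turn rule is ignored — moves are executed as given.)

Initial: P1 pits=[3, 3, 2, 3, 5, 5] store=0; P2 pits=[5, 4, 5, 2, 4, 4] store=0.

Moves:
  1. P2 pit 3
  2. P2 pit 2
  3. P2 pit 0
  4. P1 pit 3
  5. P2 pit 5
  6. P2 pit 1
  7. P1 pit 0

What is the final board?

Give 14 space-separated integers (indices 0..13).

Answer: 0 5 4 2 8 8 1 0 0 2 3 8 1 3

Derivation:
Move 1: P2 pit3 -> P1=[3,3,2,3,5,5](0) P2=[5,4,5,0,5,5](0)
Move 2: P2 pit2 -> P1=[4,3,2,3,5,5](0) P2=[5,4,0,1,6,6](1)
Move 3: P2 pit0 -> P1=[4,3,2,3,5,5](0) P2=[0,5,1,2,7,7](1)
Move 4: P1 pit3 -> P1=[4,3,2,0,6,6](1) P2=[0,5,1,2,7,7](1)
Move 5: P2 pit5 -> P1=[5,4,3,1,7,7](1) P2=[0,5,1,2,7,0](2)
Move 6: P2 pit1 -> P1=[5,4,3,1,7,7](1) P2=[0,0,2,3,8,1](3)
Move 7: P1 pit0 -> P1=[0,5,4,2,8,8](1) P2=[0,0,2,3,8,1](3)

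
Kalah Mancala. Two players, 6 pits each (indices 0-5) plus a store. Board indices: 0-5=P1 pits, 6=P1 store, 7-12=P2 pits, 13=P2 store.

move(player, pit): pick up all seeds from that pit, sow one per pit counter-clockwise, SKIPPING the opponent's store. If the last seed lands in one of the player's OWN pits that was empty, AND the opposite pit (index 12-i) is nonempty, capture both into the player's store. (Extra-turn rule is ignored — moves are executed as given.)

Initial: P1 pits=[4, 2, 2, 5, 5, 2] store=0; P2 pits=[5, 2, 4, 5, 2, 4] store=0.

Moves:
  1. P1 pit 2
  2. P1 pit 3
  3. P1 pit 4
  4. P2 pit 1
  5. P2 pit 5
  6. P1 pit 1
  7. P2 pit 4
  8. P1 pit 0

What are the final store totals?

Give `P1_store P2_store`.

Answer: 3 2

Derivation:
Move 1: P1 pit2 -> P1=[4,2,0,6,6,2](0) P2=[5,2,4,5,2,4](0)
Move 2: P1 pit3 -> P1=[4,2,0,0,7,3](1) P2=[6,3,5,5,2,4](0)
Move 3: P1 pit4 -> P1=[4,2,0,0,0,4](2) P2=[7,4,6,6,3,4](0)
Move 4: P2 pit1 -> P1=[4,2,0,0,0,4](2) P2=[7,0,7,7,4,5](0)
Move 5: P2 pit5 -> P1=[5,3,1,1,0,4](2) P2=[7,0,7,7,4,0](1)
Move 6: P1 pit1 -> P1=[5,0,2,2,1,4](2) P2=[7,0,7,7,4,0](1)
Move 7: P2 pit4 -> P1=[6,1,2,2,1,4](2) P2=[7,0,7,7,0,1](2)
Move 8: P1 pit0 -> P1=[0,2,3,3,2,5](3) P2=[7,0,7,7,0,1](2)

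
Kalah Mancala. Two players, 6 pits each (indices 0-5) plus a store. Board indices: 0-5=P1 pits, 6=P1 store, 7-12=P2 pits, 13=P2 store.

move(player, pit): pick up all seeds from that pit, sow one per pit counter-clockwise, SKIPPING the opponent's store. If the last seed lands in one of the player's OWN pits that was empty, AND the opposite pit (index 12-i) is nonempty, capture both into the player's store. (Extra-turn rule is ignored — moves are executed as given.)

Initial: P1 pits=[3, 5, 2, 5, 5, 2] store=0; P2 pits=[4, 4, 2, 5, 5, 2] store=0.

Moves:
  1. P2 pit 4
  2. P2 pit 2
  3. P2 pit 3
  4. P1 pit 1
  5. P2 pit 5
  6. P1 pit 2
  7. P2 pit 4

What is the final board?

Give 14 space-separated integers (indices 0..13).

Move 1: P2 pit4 -> P1=[4,6,3,5,5,2](0) P2=[4,4,2,5,0,3](1)
Move 2: P2 pit2 -> P1=[4,0,3,5,5,2](0) P2=[4,4,0,6,0,3](8)
Move 3: P2 pit3 -> P1=[5,1,4,5,5,2](0) P2=[4,4,0,0,1,4](9)
Move 4: P1 pit1 -> P1=[5,0,5,5,5,2](0) P2=[4,4,0,0,1,4](9)
Move 5: P2 pit5 -> P1=[6,1,6,5,5,2](0) P2=[4,4,0,0,1,0](10)
Move 6: P1 pit2 -> P1=[6,1,0,6,6,3](1) P2=[5,5,0,0,1,0](10)
Move 7: P2 pit4 -> P1=[0,1,0,6,6,3](1) P2=[5,5,0,0,0,0](17)

Answer: 0 1 0 6 6 3 1 5 5 0 0 0 0 17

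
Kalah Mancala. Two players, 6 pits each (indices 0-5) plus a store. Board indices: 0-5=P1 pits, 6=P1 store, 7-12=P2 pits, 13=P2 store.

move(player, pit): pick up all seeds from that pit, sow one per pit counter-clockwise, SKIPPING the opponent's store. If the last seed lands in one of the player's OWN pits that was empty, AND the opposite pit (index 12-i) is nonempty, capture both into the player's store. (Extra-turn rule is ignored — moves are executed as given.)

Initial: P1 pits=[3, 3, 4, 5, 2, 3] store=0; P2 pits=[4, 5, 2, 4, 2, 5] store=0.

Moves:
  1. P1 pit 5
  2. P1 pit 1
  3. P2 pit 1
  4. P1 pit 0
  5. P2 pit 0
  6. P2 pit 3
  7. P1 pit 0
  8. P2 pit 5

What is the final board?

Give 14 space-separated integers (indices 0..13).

Answer: 1 4 8 8 5 0 1 0 1 4 0 5 0 5

Derivation:
Move 1: P1 pit5 -> P1=[3,3,4,5,2,0](1) P2=[5,6,2,4,2,5](0)
Move 2: P1 pit1 -> P1=[3,0,5,6,3,0](1) P2=[5,6,2,4,2,5](0)
Move 3: P2 pit1 -> P1=[4,0,5,6,3,0](1) P2=[5,0,3,5,3,6](1)
Move 4: P1 pit0 -> P1=[0,1,6,7,4,0](1) P2=[5,0,3,5,3,6](1)
Move 5: P2 pit0 -> P1=[0,1,6,7,4,0](1) P2=[0,1,4,6,4,7](1)
Move 6: P2 pit3 -> P1=[1,2,7,7,4,0](1) P2=[0,1,4,0,5,8](2)
Move 7: P1 pit0 -> P1=[0,3,7,7,4,0](1) P2=[0,1,4,0,5,8](2)
Move 8: P2 pit5 -> P1=[1,4,8,8,5,0](1) P2=[0,1,4,0,5,0](5)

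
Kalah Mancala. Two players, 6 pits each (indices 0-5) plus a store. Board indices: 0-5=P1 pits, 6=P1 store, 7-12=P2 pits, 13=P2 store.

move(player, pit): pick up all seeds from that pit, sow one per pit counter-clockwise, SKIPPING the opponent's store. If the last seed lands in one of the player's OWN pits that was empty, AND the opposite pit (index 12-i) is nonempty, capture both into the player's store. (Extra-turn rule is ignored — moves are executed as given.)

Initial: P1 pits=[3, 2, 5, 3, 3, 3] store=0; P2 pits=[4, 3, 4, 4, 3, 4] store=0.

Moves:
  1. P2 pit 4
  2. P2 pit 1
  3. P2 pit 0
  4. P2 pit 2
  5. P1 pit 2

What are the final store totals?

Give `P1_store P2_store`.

Answer: 1 5

Derivation:
Move 1: P2 pit4 -> P1=[4,2,5,3,3,3](0) P2=[4,3,4,4,0,5](1)
Move 2: P2 pit1 -> P1=[4,0,5,3,3,3](0) P2=[4,0,5,5,0,5](4)
Move 3: P2 pit0 -> P1=[4,0,5,3,3,3](0) P2=[0,1,6,6,1,5](4)
Move 4: P2 pit2 -> P1=[5,1,5,3,3,3](0) P2=[0,1,0,7,2,6](5)
Move 5: P1 pit2 -> P1=[5,1,0,4,4,4](1) P2=[1,1,0,7,2,6](5)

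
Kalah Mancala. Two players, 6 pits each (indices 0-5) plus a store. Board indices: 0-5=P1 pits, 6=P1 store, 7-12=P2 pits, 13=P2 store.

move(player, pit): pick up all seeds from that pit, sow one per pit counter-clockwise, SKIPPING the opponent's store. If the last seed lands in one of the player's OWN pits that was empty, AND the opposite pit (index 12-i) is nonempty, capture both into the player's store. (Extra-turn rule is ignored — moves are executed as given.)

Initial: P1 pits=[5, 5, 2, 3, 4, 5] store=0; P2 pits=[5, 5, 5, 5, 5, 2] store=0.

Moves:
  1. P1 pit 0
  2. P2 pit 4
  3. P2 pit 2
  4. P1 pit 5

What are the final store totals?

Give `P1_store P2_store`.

Move 1: P1 pit0 -> P1=[0,6,3,4,5,6](0) P2=[5,5,5,5,5,2](0)
Move 2: P2 pit4 -> P1=[1,7,4,4,5,6](0) P2=[5,5,5,5,0,3](1)
Move 3: P2 pit2 -> P1=[2,7,4,4,5,6](0) P2=[5,5,0,6,1,4](2)
Move 4: P1 pit5 -> P1=[2,7,4,4,5,0](1) P2=[6,6,1,7,2,4](2)

Answer: 1 2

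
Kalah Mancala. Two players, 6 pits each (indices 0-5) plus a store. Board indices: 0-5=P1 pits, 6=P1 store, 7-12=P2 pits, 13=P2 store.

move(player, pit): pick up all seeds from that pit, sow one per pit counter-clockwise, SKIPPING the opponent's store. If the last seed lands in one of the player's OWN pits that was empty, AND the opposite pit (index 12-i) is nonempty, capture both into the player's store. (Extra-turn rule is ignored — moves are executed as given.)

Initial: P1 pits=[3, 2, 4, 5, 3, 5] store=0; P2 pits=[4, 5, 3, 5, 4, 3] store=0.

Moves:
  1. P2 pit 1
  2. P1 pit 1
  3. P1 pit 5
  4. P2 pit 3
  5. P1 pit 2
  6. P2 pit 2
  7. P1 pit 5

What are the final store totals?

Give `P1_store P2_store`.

Move 1: P2 pit1 -> P1=[3,2,4,5,3,5](0) P2=[4,0,4,6,5,4](1)
Move 2: P1 pit1 -> P1=[3,0,5,6,3,5](0) P2=[4,0,4,6,5,4](1)
Move 3: P1 pit5 -> P1=[3,0,5,6,3,0](1) P2=[5,1,5,7,5,4](1)
Move 4: P2 pit3 -> P1=[4,1,6,7,3,0](1) P2=[5,1,5,0,6,5](2)
Move 5: P1 pit2 -> P1=[4,1,0,8,4,1](2) P2=[6,2,5,0,6,5](2)
Move 6: P2 pit2 -> P1=[5,1,0,8,4,1](2) P2=[6,2,0,1,7,6](3)
Move 7: P1 pit5 -> P1=[5,1,0,8,4,0](3) P2=[6,2,0,1,7,6](3)

Answer: 3 3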